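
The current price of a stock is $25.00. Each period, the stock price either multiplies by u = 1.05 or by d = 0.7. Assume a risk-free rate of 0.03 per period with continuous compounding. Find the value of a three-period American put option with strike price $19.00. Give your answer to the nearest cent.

$0.11

Risk-neutral probability p = (e^0.03 − 0.7)/(1.05 − 0.7) = 0.3305/0.3500 = 0.9442
Terminal stock prices: S_uuu = 28.94, S_uud = 19.29, S_udd = 12.86, S_ddd = 8.575
Terminal payoffs (K − S): max(-9.941, 0) = 0, max(-0.2937, 0) = 0, max(6.138, 0) = 6.138, max(10.43, 0) = 10.43
Node uu (S = 27.56): continuation = e^(−0.03)·[0.9442·0.0000 + 0.0558·0.0000] = 0.0000; exercise value = 0.0000 ≤ continuation, so V_uu = 0.0000
Node ud (S = 18.38): continuation = e^(−0.03)·[0.9442·0.0000 + 0.0558·6.1375] = 0.3326; exercise value = 0.6250 > continuation, so V_ud = 0.6250 (exercise)
Node dd (S = 12.25): continuation = e^(−0.03)·[0.9442·6.1375 + 0.0558·10.4250] = 6.1885; exercise value = 6.7500 > continuation, so V_dd = 6.7500 (exercise)
Node u (S = 26.25): continuation = e^(−0.03)·[0.9442·0.0000 + 0.0558·0.6250] = 0.0339; exercise value = 0.0000 ≤ continuation, so V_u = 0.0339
Node d (S = 17.5): continuation = e^(−0.03)·[0.9442·0.6250 + 0.0558·6.7500] = 0.9385; exercise value = 1.5000 > continuation, so V_d = 1.5000 (exercise)
Node 0 (S = 25): continuation = e^(−0.03)·[0.9442·0.0339 + 0.0558·1.5000] = 0.1123; exercise value = 0.0000 ≤ continuation, so V_0 = 0.1123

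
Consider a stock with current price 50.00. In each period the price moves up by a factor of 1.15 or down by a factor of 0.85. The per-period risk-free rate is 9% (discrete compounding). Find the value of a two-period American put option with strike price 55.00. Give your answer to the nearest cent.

5.00

Risk-neutral probability p = (1 + 0.09 − 0.85)/(1.15 − 0.85) = 0.2400/0.3000 = 0.8000
Terminal stock prices: S_uu = 66.12, S_ud = 48.87, S_dd = 36.12
Terminal payoffs (K − S): max(-11.12, 0) = 0, max(6.125, 0) = 6.125, max(18.88, 0) = 18.88
Node u (S = 57.5): continuation = 1/1.09·[0.8000·0.0000 + 0.2000·6.1250] = 1.1239; exercise value = 0.0000 ≤ continuation, so V_u = 1.1239
Node d (S = 42.5): continuation = 1/1.09·[0.8000·6.1250 + 0.2000·18.8750] = 7.9587; exercise value = 12.5000 > continuation, so V_d = 12.5000 (exercise)
Node 0 (S = 50): continuation = 1/1.09·[0.8000·1.1239 + 0.2000·12.5000] = 3.1184; exercise value = 5.0000 > continuation, so V_0 = 5.0000 (exercise)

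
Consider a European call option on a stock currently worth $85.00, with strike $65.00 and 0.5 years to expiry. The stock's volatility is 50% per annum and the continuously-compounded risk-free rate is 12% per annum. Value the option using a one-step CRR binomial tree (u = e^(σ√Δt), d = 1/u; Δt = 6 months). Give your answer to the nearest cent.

CRR parameters: u = e^(σ√Δt) = e^(0.5·√0.5) = 1.4241, d = 1/u = 0.7022
Per-period rate: rΔt = 0.12·0.5 = 0.06, so R = e^0.06 = 1.0618
Risk-neutral probability p = (e^0.06 − 0.7022)/(1.4241 − 0.7022) = 0.3596/0.7219 = 0.4982
Terminal stock prices: S_u = 121.1, S_d = 59.69
Terminal payoffs (S − K): max(56.05, 0) = 56.05, max(-5.314, 0) = 0
Node 0 (S = 85): V_0 = e^(−0.06)·[0.4982·56.0501 + 0.5018·0.0000] = 26.2967

$26.30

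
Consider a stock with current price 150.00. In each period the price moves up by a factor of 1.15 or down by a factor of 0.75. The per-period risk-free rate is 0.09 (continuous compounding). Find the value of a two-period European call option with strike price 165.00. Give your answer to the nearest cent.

Risk-neutral probability p = (e^0.09 − 0.75)/(1.15 − 0.75) = 0.3442/0.4000 = 0.8604
Terminal stock prices: S_uu = 198.4, S_ud = 129.4, S_dd = 84.38
Terminal payoffs (S − K): max(33.37, 0) = 33.37, max(-35.62, 0) = 0, max(-80.62, 0) = 0
Node u (S = 172.5): V_u = e^(−0.09)·[0.8604·33.3750 + 0.1396·0.0000] = 26.2454
Node d (S = 112.5): V_d = e^(−0.09)·[0.8604·0.0000 + 0.1396·0.0000] = 0.0000
Node 0 (S = 150): V_0 = e^(−0.09)·[0.8604·26.2454 + 0.1396·0.0000] = 20.6388

20.64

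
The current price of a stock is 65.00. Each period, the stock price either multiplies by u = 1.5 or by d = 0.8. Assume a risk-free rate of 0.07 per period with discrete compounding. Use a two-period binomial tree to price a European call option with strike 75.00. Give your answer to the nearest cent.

10.50

Risk-neutral probability p = (1 + 0.07 − 0.8)/(1.5 − 0.8) = 0.2700/0.7000 = 0.3857
Terminal stock prices: S_uu = 146.2, S_ud = 78, S_dd = 41.6
Terminal payoffs (S − K): max(71.25, 0) = 71.25, max(3, 0) = 3, max(-33.4, 0) = 0
Node u (S = 97.5): V_u = 1/1.07·[0.3857·71.2500 + 0.6143·3.0000] = 27.4065
Node d (S = 52): V_d = 1/1.07·[0.3857·3.0000 + 0.6143·0.0000] = 1.0814
Node 0 (S = 65): V_0 = 1/1.07·[0.3857·27.4065 + 0.6143·1.0814] = 10.5004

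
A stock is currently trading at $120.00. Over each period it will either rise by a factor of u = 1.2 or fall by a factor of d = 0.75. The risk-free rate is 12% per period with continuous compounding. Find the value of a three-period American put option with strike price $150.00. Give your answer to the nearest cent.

$30.00

Risk-neutral probability p = (e^0.12 − 0.75)/(1.2 − 0.75) = 0.3775/0.4500 = 0.8389
Terminal stock prices: S_uuu = 207.4, S_uud = 129.6, S_udd = 81, S_ddd = 50.62
Terminal payoffs (K − S): max(-57.36, 0) = 0, max(20.4, 0) = 20.4, max(69, 0) = 69, max(99.38, 0) = 99.38
Node uu (S = 172.8): continuation = e^(−0.12)·[0.8389·0.0000 + 0.1611·20.4000] = 2.9151; exercise value = 0.0000 ≤ continuation, so V_uu = 2.9151
Node ud (S = 108): continuation = e^(−0.12)·[0.8389·20.4000 + 0.1611·69.0000] = 25.0381; exercise value = 42.0000 > continuation, so V_ud = 42.0000 (exercise)
Node dd (S = 67.5): continuation = e^(−0.12)·[0.8389·69.0000 + 0.1611·99.3750] = 65.5381; exercise value = 82.5000 > continuation, so V_dd = 82.5000 (exercise)
Node u (S = 144): continuation = e^(−0.12)·[0.8389·2.9151 + 0.1611·42.0000] = 8.1707; exercise value = 6.0000 ≤ continuation, so V_u = 8.1707
Node d (S = 90): continuation = e^(−0.12)·[0.8389·42.0000 + 0.1611·82.5000] = 43.0381; exercise value = 60.0000 > continuation, so V_d = 60.0000 (exercise)
Node 0 (S = 120): continuation = e^(−0.12)·[0.8389·8.1707 + 0.1611·60.0000] = 14.6531; exercise value = 30.0000 > continuation, so V_0 = 30.0000 (exercise)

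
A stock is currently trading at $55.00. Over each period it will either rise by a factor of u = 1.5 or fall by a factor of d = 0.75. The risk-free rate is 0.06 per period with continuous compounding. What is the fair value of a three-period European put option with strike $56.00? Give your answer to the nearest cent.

$8.87

Risk-neutral probability p = (e^0.06 − 0.75)/(1.5 − 0.75) = 0.3118/0.7500 = 0.4158
Terminal stock prices: S_uuu = 185.6, S_uud = 92.81, S_udd = 46.41, S_ddd = 23.2
Terminal payoffs (K − S): max(-129.6, 0) = 0, max(-36.81, 0) = 0, max(9.594, 0) = 9.594, max(32.8, 0) = 32.8
Node uu (S = 123.8): V_uu = e^(−0.06)·[0.4158·0.0000 + 0.5842·0.0000] = 0.0000
Node ud (S = 61.88): V_ud = e^(−0.06)·[0.4158·0.0000 + 0.5842·9.5938] = 5.2784
Node dd (S = 30.94): V_dd = e^(−0.06)·[0.4158·9.5938 + 0.5842·32.7969] = 21.8013
Node u (S = 82.5): V_u = e^(−0.06)·[0.4158·0.0000 + 0.5842·5.2784] = 2.9042
Node d (S = 41.25): V_d = e^(−0.06)·[0.4158·5.2784 + 0.5842·21.8013] = 14.0619
Node 0 (S = 55): V_0 = e^(−0.06)·[0.4158·2.9042 + 0.5842·14.0619] = 8.8740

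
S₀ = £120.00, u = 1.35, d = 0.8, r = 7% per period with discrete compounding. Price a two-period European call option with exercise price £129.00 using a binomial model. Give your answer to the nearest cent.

£19.14

Risk-neutral probability p = (1 + 0.07 − 0.8)/(1.35 − 0.8) = 0.2700/0.5500 = 0.4909
Terminal stock prices: S_uu = 218.7, S_ud = 129.6, S_dd = 76.8
Terminal payoffs (S − K): max(89.7, 0) = 89.7, max(0.6, 0) = 0.6, max(-52.2, 0) = 0
Node u (S = 162): V_u = 1/1.07·[0.4909·89.7000 + 0.5091·0.6000] = 41.4393
Node d (S = 96): V_d = 1/1.07·[0.4909·0.6000 + 0.5091·0.0000] = 0.2753
Node 0 (S = 120): V_0 = 1/1.07·[0.4909·41.4393 + 0.5091·0.2753] = 19.1430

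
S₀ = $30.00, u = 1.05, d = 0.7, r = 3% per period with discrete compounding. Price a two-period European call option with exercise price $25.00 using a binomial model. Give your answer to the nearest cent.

Risk-neutral probability p = (1 + 0.03 − 0.7)/(1.05 − 0.7) = 0.3300/0.3500 = 0.9429
Terminal stock prices: S_uu = 33.08, S_ud = 22.05, S_dd = 14.7
Terminal payoffs (S − K): max(8.075, 0) = 8.075, max(-2.95, 0) = 0, max(-10.3, 0) = 0
Node u (S = 31.5): V_u = 1/1.03·[0.9429·8.0750 + 0.0571·0.0000] = 7.3918
Node d (S = 21): V_d = 1/1.03·[0.9429·0.0000 + 0.0571·0.0000] = 0.0000
Node 0 (S = 30): V_0 = 1/1.03·[0.9429·7.3918 + 0.0571·0.0000] = 6.7664

$6.77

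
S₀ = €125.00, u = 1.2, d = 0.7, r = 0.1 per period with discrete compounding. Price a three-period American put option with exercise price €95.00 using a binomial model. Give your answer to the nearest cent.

Risk-neutral probability p = (1 + 0.1 − 0.7)/(1.2 − 0.7) = 0.4000/0.5000 = 0.8000
Terminal stock prices: S_uuu = 216, S_uud = 126, S_udd = 73.5, S_ddd = 42.87
Terminal payoffs (K − S): max(-121, 0) = 0, max(-31, 0) = 0, max(21.5, 0) = 21.5, max(52.13, 0) = 52.13
Node uu (S = 180): continuation = 1/1.1·[0.8000·0.0000 + 0.2000·0.0000] = 0.0000; exercise value = 0.0000 ≤ continuation, so V_uu = 0.0000
Node ud (S = 105): continuation = 1/1.1·[0.8000·0.0000 + 0.2000·21.5000] = 3.9091; exercise value = 0.0000 ≤ continuation, so V_ud = 3.9091
Node dd (S = 61.25): continuation = 1/1.1·[0.8000·21.5000 + 0.2000·52.1250] = 25.1136; exercise value = 33.7500 > continuation, so V_dd = 33.7500 (exercise)
Node u (S = 150): continuation = 1/1.1·[0.8000·0.0000 + 0.2000·3.9091] = 0.7107; exercise value = 0.0000 ≤ continuation, so V_u = 0.7107
Node d (S = 87.5): continuation = 1/1.1·[0.8000·3.9091 + 0.2000·33.7500] = 8.9793; exercise value = 7.5000 ≤ continuation, so V_d = 8.9793
Node 0 (S = 125): continuation = 1/1.1·[0.8000·0.7107 + 0.2000·8.9793] = 2.1495; exercise value = 0.0000 ≤ continuation, so V_0 = 2.1495

€2.15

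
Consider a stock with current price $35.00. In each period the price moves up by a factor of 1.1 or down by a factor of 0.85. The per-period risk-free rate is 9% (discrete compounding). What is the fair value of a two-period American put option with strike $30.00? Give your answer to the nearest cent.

$0.01

Risk-neutral probability p = (1 + 0.09 − 0.85)/(1.1 − 0.85) = 0.2400/0.2500 = 0.9600
Terminal stock prices: S_uu = 42.35, S_ud = 32.73, S_dd = 25.29
Terminal payoffs (K − S): max(-12.35, 0) = 0, max(-2.725, 0) = 0, max(4.713, 0) = 4.713
Node u (S = 38.5): continuation = 1/1.09·[0.9600·0.0000 + 0.0400·0.0000] = 0.0000; exercise value = 0.0000 ≤ continuation, so V_u = 0.0000
Node d (S = 29.75): continuation = 1/1.09·[0.9600·0.0000 + 0.0400·4.7125] = 0.1729; exercise value = 0.2500 > continuation, so V_d = 0.2500 (exercise)
Node 0 (S = 35): continuation = 1/1.09·[0.9600·0.0000 + 0.0400·0.2500] = 0.0092; exercise value = 0.0000 ≤ continuation, so V_0 = 0.0092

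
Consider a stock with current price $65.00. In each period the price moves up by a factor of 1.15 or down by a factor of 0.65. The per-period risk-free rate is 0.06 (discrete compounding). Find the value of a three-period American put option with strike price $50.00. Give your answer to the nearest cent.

$1.73

Risk-neutral probability p = (1 + 0.06 − 0.65)/(1.15 − 0.65) = 0.4100/0.5000 = 0.8200
Terminal stock prices: S_uuu = 98.86, S_uud = 55.88, S_udd = 31.58, S_ddd = 17.85
Terminal payoffs (K − S): max(-48.86, 0) = 0, max(-5.876, 0) = 0, max(18.42, 0) = 18.42, max(32.15, 0) = 32.15
Node uu (S = 85.96): continuation = 1/1.06·[0.8200·0.0000 + 0.1800·0.0000] = 0.0000; exercise value = 0.0000 ≤ continuation, so V_uu = 0.0000
Node ud (S = 48.59): continuation = 1/1.06·[0.8200·0.0000 + 0.1800·18.4181] = 3.1276; exercise value = 1.4125 ≤ continuation, so V_ud = 3.1276
Node dd (S = 27.46): continuation = 1/1.06·[0.8200·18.4181 + 0.1800·32.1494] = 19.7073; exercise value = 22.5375 > continuation, so V_dd = 22.5375 (exercise)
Node u (S = 74.75): continuation = 1/1.06·[0.8200·0.0000 + 0.1800·3.1276] = 0.5311; exercise value = 0.0000 ≤ continuation, so V_u = 0.5311
Node d (S = 42.25): continuation = 1/1.06·[0.8200·3.1276 + 0.1800·22.5375] = 6.2466; exercise value = 7.7500 > continuation, so V_d = 7.7500 (exercise)
Node 0 (S = 65): continuation = 1/1.06·[0.8200·0.5311 + 0.1800·7.7500] = 1.7269; exercise value = 0.0000 ≤ continuation, so V_0 = 1.7269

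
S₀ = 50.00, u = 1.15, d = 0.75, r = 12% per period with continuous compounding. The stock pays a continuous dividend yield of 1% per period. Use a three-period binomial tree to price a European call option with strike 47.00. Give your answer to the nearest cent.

Per-period risk-free factor R = e^0.12 = 1.1275; dividend-adjusted growth = e^(0.12−0.01) = 1.1163.
Risk-neutral probability p = (1.1163 − 0.75)/(1.15 − 0.75) = 0.3663/0.4000 = 0.9157
Terminal stock prices: S_uuu = 76.04, S_uud = 49.59, S_udd = 32.34, S_ddd = 21.09
Terminal payoffs (S − K): max(29.04, 0) = 29.04, max(2.594, 0) = 2.594, max(-14.66, 0) = 0, max(-25.91, 0) = 0
Node uu (S = 66.12): V_uu = e^(−0.12)·[0.9157·29.0437 + 0.0843·2.5937] = 23.7818
Node ud (S = 43.12): V_ud = e^(−0.12)·[0.9157·2.5937 + 0.0843·0.0000] = 2.1065
Node dd (S = 28.12): V_dd = e^(−0.12)·[0.9157·0.0000 + 0.0843·0.0000] = 0.0000
Node u (S = 57.5): V_u = e^(−0.12)·[0.9157·23.7818 + 0.0843·2.1065] = 19.4719
Node d (S = 37.5): V_d = e^(−0.12)·[0.9157·2.1065 + 0.0843·0.0000] = 1.7108
Node 0 (S = 50): V_0 = e^(−0.12)·[0.9157·19.4719 + 0.0843·1.7108] = 15.9420

15.94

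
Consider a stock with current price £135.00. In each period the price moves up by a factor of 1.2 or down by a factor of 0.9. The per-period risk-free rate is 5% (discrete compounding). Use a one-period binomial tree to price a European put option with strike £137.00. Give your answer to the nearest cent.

£7.38

Risk-neutral probability p = (1 + 0.05 − 0.9)/(1.2 − 0.9) = 0.1500/0.3000 = 0.5000
Terminal stock prices: S_u = 162, S_d = 121.5
Terminal payoffs (K − S): max(-25, 0) = 0, max(15.5, 0) = 15.5
Node 0 (S = 135): V_0 = 1/1.05·[0.5000·0.0000 + 0.5000·15.5000] = 7.3810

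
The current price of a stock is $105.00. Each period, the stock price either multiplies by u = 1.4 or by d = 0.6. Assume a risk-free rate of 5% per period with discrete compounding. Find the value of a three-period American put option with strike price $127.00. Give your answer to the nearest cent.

Risk-neutral probability p = (1 + 0.05 − 0.6)/(1.4 − 0.6) = 0.4500/0.8000 = 0.5625
Terminal stock prices: S_uuu = 288.1, S_uud = 123.5, S_udd = 52.92, S_ddd = 22.68
Terminal payoffs (K − S): max(-161.1, 0) = 0, max(3.52, 0) = 3.52, max(74.08, 0) = 74.08, max(104.3, 0) = 104.3
Node uu (S = 205.8): continuation = 1/1.05·[0.5625·0.0000 + 0.4375·3.5200] = 1.4667; exercise value = 0.0000 ≤ continuation, so V_uu = 1.4667
Node ud (S = 88.2): continuation = 1/1.05·[0.5625·3.5200 + 0.4375·74.0800] = 32.7524; exercise value = 38.8000 > continuation, so V_ud = 38.8000 (exercise)
Node dd (S = 37.8): continuation = 1/1.05·[0.5625·74.0800 + 0.4375·104.3200] = 83.1524; exercise value = 89.2000 > continuation, so V_dd = 89.2000 (exercise)
Node u (S = 147): continuation = 1/1.05·[0.5625·1.4667 + 0.4375·38.8000] = 16.9524; exercise value = 0.0000 ≤ continuation, so V_u = 16.9524
Node d (S = 63): continuation = 1/1.05·[0.5625·38.8000 + 0.4375·89.2000] = 57.9524; exercise value = 64.0000 > continuation, so V_d = 64.0000 (exercise)
Node 0 (S = 105): continuation = 1/1.05·[0.5625·16.9524 + 0.4375·64.0000] = 35.7483; exercise value = 22.0000 ≤ continuation, so V_0 = 35.7483

$35.75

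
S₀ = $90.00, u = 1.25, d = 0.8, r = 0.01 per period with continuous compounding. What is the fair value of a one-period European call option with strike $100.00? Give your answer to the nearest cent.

$5.78

Risk-neutral probability p = (e^0.01 − 0.8)/(1.25 − 0.8) = 0.2101/0.4500 = 0.4668
Terminal stock prices: S_u = 112.5, S_d = 72
Terminal payoffs (S − K): max(12.5, 0) = 12.5, max(-28, 0) = 0
Node 0 (S = 90): V_0 = e^(−0.01)·[0.4668·12.5000 + 0.5332·0.0000] = 5.7767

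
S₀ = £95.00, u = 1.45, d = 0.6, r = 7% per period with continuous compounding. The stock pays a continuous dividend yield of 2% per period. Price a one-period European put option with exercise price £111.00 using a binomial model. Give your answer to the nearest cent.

Per-period risk-free factor R = e^0.07 = 1.0725; dividend-adjusted growth = e^(0.07−0.02) = 1.0513.
Risk-neutral probability p = (1.0513 − 0.6)/(1.45 − 0.6) = 0.4513/0.8500 = 0.5309
Terminal stock prices: S_u = 137.8, S_d = 57
Terminal payoffs (K − S): max(-26.75, 0) = 0, max(54, 0) = 54
Node 0 (S = 95): V_0 = e^(−0.07)·[0.5309·0.0000 + 0.4691·54.0000] = 23.6185

£23.62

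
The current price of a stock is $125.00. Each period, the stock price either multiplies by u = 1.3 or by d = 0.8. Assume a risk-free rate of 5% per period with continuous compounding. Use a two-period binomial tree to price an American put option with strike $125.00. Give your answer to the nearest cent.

Risk-neutral probability p = (e^0.05 − 0.8)/(1.3 − 0.8) = 0.2513/0.5000 = 0.5025
Terminal stock prices: S_uu = 211.3, S_ud = 130, S_dd = 80
Terminal payoffs (K − S): max(-86.25, 0) = 0, max(-5, 0) = 0, max(45, 0) = 45
Node u (S = 162.5): continuation = e^(−0.05)·[0.5025·0.0000 + 0.4975·0.0000] = 0.0000; exercise value = 0.0000 ≤ continuation, so V_u = 0.0000
Node d (S = 100): continuation = e^(−0.05)·[0.5025·0.0000 + 0.4975·45.0000] = 21.2938; exercise value = 25.0000 > continuation, so V_d = 25.0000 (exercise)
Node 0 (S = 125): continuation = e^(−0.05)·[0.5025·0.0000 + 0.4975·25.0000] = 11.8299; exercise value = 0.0000 ≤ continuation, so V_0 = 11.8299

$11.83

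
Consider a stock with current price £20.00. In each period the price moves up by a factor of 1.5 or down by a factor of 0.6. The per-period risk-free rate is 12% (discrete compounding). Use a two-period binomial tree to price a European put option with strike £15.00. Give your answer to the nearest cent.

£1.11

Risk-neutral probability p = (1 + 0.12 − 0.6)/(1.5 − 0.6) = 0.5200/0.9000 = 0.5778
Terminal stock prices: S_uu = 45, S_ud = 18, S_dd = 7.2
Terminal payoffs (K − S): max(-30, 0) = 0, max(-3, 0) = 0, max(7.8, 0) = 7.8
Node u (S = 30): V_u = 1/1.12·[0.5778·0.0000 + 0.4222·0.0000] = 0.0000
Node d (S = 12): V_d = 1/1.12·[0.5778·0.0000 + 0.4222·7.8000] = 2.9405
Node 0 (S = 20): V_0 = 1/1.12·[0.5778·0.0000 + 0.4222·2.9405] = 1.1085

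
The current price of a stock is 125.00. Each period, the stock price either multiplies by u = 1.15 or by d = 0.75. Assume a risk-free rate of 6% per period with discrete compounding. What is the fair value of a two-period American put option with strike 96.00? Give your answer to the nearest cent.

Risk-neutral probability p = (1 + 0.06 − 0.75)/(1.15 − 0.75) = 0.3100/0.4000 = 0.7750
Terminal stock prices: S_uu = 165.3, S_ud = 107.8, S_dd = 70.31
Terminal payoffs (K − S): max(-69.31, 0) = 0, max(-11.81, 0) = 0, max(25.69, 0) = 25.69
Node u (S = 143.8): continuation = 1/1.06·[0.7750·0.0000 + 0.2250·0.0000] = 0.0000; exercise value = 0.0000 ≤ continuation, so V_u = 0.0000
Node d (S = 93.75): continuation = 1/1.06·[0.7750·0.0000 + 0.2250·25.6875] = 5.4525; exercise value = 2.2500 ≤ continuation, so V_d = 5.4525
Node 0 (S = 125): continuation = 1/1.06·[0.7750·0.0000 + 0.2250·5.4525] = 1.1574; exercise value = 0.0000 ≤ continuation, so V_0 = 1.1574

1.16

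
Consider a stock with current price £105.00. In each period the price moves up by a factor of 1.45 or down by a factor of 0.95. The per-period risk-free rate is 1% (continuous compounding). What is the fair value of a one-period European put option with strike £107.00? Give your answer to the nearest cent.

Risk-neutral probability p = (e^0.01 − 0.95)/(1.45 − 0.95) = 0.0601/0.5000 = 0.1201
Terminal stock prices: S_u = 152.2, S_d = 99.75
Terminal payoffs (K − S): max(-45.25, 0) = 0, max(7.25, 0) = 7.25
Node 0 (S = 105): V_0 = e^(−0.01)·[0.1201·0.0000 + 0.8799·7.2500] = 6.3158

£6.32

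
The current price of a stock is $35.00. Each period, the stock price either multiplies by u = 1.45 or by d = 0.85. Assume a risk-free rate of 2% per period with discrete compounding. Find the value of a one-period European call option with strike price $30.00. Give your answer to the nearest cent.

Risk-neutral probability p = (1 + 0.02 − 0.85)/(1.45 − 0.85) = 0.1700/0.6000 = 0.2833
Terminal stock prices: S_u = 50.75, S_d = 29.75
Terminal payoffs (S − K): max(20.75, 0) = 20.75, max(-0.25, 0) = 0
Node 0 (S = 35): V_0 = 1/1.02·[0.2833·20.7500 + 0.7167·0.0000] = 5.7639

$5.76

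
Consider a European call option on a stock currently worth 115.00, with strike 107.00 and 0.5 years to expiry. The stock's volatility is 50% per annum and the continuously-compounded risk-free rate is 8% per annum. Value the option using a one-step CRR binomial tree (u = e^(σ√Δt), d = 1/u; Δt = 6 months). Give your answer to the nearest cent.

CRR parameters: u = e^(σ√Δt) = e^(0.5·√0.5) = 1.4241, d = 1/u = 0.7022
Per-period rate: rΔt = 0.08·0.5 = 0.04, so R = e^0.04 = 1.0408
Risk-neutral probability p = (e^0.04 − 0.7022)/(1.4241 − 0.7022) = 0.3386/0.7219 = 0.4691
Terminal stock prices: S_u = 163.8, S_d = 80.75
Terminal payoffs (S − K): max(56.77, 0) = 56.77, max(-26.25, 0) = 0
Node 0 (S = 115): V_0 = e^(−0.04)·[0.4691·56.7737 + 0.5309·0.0000] = 25.5856

25.59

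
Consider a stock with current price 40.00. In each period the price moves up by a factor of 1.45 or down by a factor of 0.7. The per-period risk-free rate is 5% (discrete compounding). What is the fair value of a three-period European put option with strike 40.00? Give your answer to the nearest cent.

7.43

Risk-neutral probability p = (1 + 0.05 − 0.7)/(1.45 − 0.7) = 0.3500/0.7500 = 0.4667
Terminal stock prices: S_uuu = 121.9, S_uud = 58.87, S_udd = 28.42, S_ddd = 13.72
Terminal payoffs (K − S): max(-81.94, 0) = 0, max(-18.87, 0) = 0, max(11.58, 0) = 11.58, max(26.28, 0) = 26.28
Node uu (S = 84.1): V_uu = 1/1.05·[0.4667·0.0000 + 0.5333·0.0000] = 0.0000
Node ud (S = 40.6): V_ud = 1/1.05·[0.4667·0.0000 + 0.5333·11.5800] = 5.8819
Node dd (S = 19.6): V_dd = 1/1.05·[0.4667·11.5800 + 0.5333·26.2800] = 18.4952
Node u (S = 58): V_u = 1/1.05·[0.4667·0.0000 + 0.5333·5.8819] = 2.9876
Node d (S = 28): V_d = 1/1.05·[0.4667·5.8819 + 0.5333·18.4952] = 12.0086
Node 0 (S = 40): V_0 = 1/1.05·[0.4667·2.9876 + 0.5333·12.0086] = 7.4274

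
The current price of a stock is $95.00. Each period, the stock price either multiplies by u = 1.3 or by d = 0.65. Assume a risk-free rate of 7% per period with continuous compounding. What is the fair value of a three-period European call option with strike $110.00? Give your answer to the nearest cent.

$21.98

Risk-neutral probability p = (e^0.07 − 0.65)/(1.3 − 0.65) = 0.4225/0.6500 = 0.6500
Terminal stock prices: S_uuu = 208.7, S_uud = 104.4, S_udd = 52.18, S_ddd = 26.09
Terminal payoffs (S − K): max(98.72, 0) = 98.72, max(-5.642, 0) = 0, max(-57.82, 0) = 0, max(-83.91, 0) = 0
Node uu (S = 160.6): V_uu = e^(−0.07)·[0.6500·98.7150 + 0.3500·0.0000] = 59.8280
Node ud (S = 80.28): V_ud = e^(−0.07)·[0.6500·0.0000 + 0.3500·0.0000] = 0.0000
Node dd (S = 40.14): V_dd = e^(−0.07)·[0.6500·0.0000 + 0.3500·0.0000] = 0.0000
Node u (S = 123.5): V_u = e^(−0.07)·[0.6500·59.8280 + 0.3500·0.0000] = 36.2598
Node d (S = 61.75): V_d = e^(−0.07)·[0.6500·0.0000 + 0.3500·0.0000] = 0.0000
Node 0 (S = 95): V_0 = e^(−0.07)·[0.6500·36.2598 + 0.3500·0.0000] = 21.9759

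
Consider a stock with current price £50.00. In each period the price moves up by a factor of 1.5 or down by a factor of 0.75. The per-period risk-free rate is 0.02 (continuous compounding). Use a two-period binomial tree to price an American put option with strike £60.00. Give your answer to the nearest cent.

Risk-neutral probability p = (e^0.02 − 0.75)/(1.5 − 0.75) = 0.2702/0.7500 = 0.3603
Terminal stock prices: S_uu = 112.5, S_ud = 56.25, S_dd = 28.12
Terminal payoffs (K − S): max(-52.5, 0) = 0, max(3.75, 0) = 3.75, max(31.88, 0) = 31.88
Node u (S = 75): continuation = e^(−0.02)·[0.3603·0.0000 + 0.6397·3.7500] = 2.3515; exercise value = 0.0000 ≤ continuation, so V_u = 2.3515
Node d (S = 37.5): continuation = e^(−0.02)·[0.3603·3.7500 + 0.6397·31.8750] = 21.3119; exercise value = 22.5000 > continuation, so V_d = 22.5000 (exercise)
Node 0 (S = 50): continuation = e^(−0.02)·[0.3603·2.3515 + 0.6397·22.5000] = 14.9393; exercise value = 10.0000 ≤ continuation, so V_0 = 14.9393

£14.94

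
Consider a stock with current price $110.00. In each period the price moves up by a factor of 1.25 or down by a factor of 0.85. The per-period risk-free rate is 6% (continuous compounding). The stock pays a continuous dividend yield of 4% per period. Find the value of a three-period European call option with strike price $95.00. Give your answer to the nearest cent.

$22.56

Per-period risk-free factor R = e^0.06 = 1.0618; dividend-adjusted growth = e^(0.06−0.04) = 1.0202.
Risk-neutral probability p = (1.0202 − 0.85)/(1.25 − 0.85) = 0.1702/0.4000 = 0.4255
Terminal stock prices: S_uuu = 214.8, S_uud = 146.1, S_udd = 99.34, S_ddd = 67.55
Terminal payoffs (S − K): max(119.8, 0) = 119.8, max(51.09, 0) = 51.09, max(4.344, 0) = 4.344, max(-27.45, 0) = 0
Node uu (S = 171.9): V_uu = e^(−0.06)·[0.4255·119.8438 + 0.5745·51.0938] = 75.6681
Node ud (S = 116.9): V_ud = e^(−0.06)·[0.4255·51.0938 + 0.5745·4.3437] = 22.8246
Node dd (S = 79.47): V_dd = e^(−0.06)·[0.4255·4.3437 + 0.5745·0.0000] = 1.7406
Node u (S = 137.5): V_u = e^(−0.06)·[0.4255·75.6681 + 0.5745·22.8246] = 42.6711
Node d (S = 93.5): V_d = e^(−0.06)·[0.4255·22.8246 + 0.5745·1.7406] = 10.0881
Node 0 (S = 110): V_0 = e^(−0.06)·[0.4255·42.6711 + 0.5745·10.0881] = 22.5574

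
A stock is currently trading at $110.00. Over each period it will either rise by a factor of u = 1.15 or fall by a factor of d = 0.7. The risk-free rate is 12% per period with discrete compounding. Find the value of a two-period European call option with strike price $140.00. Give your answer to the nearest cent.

Risk-neutral probability p = (1 + 0.12 − 0.7)/(1.15 − 0.7) = 0.4200/0.4500 = 0.9333
Terminal stock prices: S_uu = 145.5, S_ud = 88.55, S_dd = 53.9
Terminal payoffs (S − K): max(5.475, 0) = 5.475, max(-51.45, 0) = 0, max(-86.1, 0) = 0
Node u (S = 126.5): V_u = 1/1.12·[0.9333·5.4750 + 0.0667·0.0000] = 4.5625
Node d (S = 77): V_d = 1/1.12·[0.9333·0.0000 + 0.0667·0.0000] = 0.0000
Node 0 (S = 110): V_0 = 1/1.12·[0.9333·4.5625 + 0.0667·0.0000] = 3.8021

$3.80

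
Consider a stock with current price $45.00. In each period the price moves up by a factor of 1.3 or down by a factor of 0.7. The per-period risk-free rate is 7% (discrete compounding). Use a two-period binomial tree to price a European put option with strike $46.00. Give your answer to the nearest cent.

$5.16

Risk-neutral probability p = (1 + 0.07 − 0.7)/(1.3 − 0.7) = 0.3700/0.6000 = 0.6167
Terminal stock prices: S_uu = 76.05, S_ud = 40.95, S_dd = 22.05
Terminal payoffs (K − S): max(-30.05, 0) = 0, max(5.05, 0) = 5.05, max(23.95, 0) = 23.95
Node u (S = 58.5): V_u = 1/1.07·[0.6167·0.0000 + 0.3833·5.0500] = 1.8092
Node d (S = 31.5): V_d = 1/1.07·[0.6167·5.0500 + 0.3833·23.9500] = 11.4907
Node 0 (S = 45): V_0 = 1/1.07·[0.6167·1.8092 + 0.3833·11.4907] = 5.1593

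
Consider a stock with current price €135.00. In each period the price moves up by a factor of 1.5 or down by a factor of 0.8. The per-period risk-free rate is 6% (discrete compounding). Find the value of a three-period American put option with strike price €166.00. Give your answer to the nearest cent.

Risk-neutral probability p = (1 + 0.06 − 0.8)/(1.5 − 0.8) = 0.2600/0.7000 = 0.3714
Terminal stock prices: S_uuu = 455.6, S_uud = 243, S_udd = 129.6, S_ddd = 69.12
Terminal payoffs (K − S): max(-289.6, 0) = 0, max(-77, 0) = 0, max(36.4, 0) = 36.4, max(96.88, 0) = 96.88
Node uu (S = 303.8): continuation = 1/1.06·[0.3714·0.0000 + 0.6286·0.0000] = 0.0000; exercise value = 0.0000 ≤ continuation, so V_uu = 0.0000
Node ud (S = 162): continuation = 1/1.06·[0.3714·0.0000 + 0.6286·36.4000] = 21.5849; exercise value = 4.0000 ≤ continuation, so V_ud = 21.5849
Node dd (S = 86.4): continuation = 1/1.06·[0.3714·36.4000 + 0.6286·96.8800] = 70.2038; exercise value = 79.6000 > continuation, so V_dd = 79.6000 (exercise)
Node u (S = 202.5): continuation = 1/1.06·[0.3714·0.0000 + 0.6286·21.5849] = 12.7997; exercise value = 0.0000 ≤ continuation, so V_u = 12.7997
Node d (S = 108): continuation = 1/1.06·[0.3714·21.5849 + 0.6286·79.6000] = 54.7656; exercise value = 58.0000 > continuation, so V_d = 58.0000 (exercise)
Node 0 (S = 135): continuation = 1/1.06·[0.3714·12.7997 + 0.6286·58.0000] = 38.8786; exercise value = 31.0000 ≤ continuation, so V_0 = 38.8786

€38.88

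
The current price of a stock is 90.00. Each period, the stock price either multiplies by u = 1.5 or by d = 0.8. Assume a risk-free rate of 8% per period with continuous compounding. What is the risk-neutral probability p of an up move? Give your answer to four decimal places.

p = 0.4047

Risk-neutral probability p = (e^0.08 − 0.8)/(1.5 − 0.8) = 0.2833/0.7000 = 0.4047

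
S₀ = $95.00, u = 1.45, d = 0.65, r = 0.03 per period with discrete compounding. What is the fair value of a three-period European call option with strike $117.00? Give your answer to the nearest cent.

$21.10

Risk-neutral probability p = (1 + 0.03 − 0.65)/(1.45 − 0.65) = 0.3800/0.8000 = 0.4750
Terminal stock prices: S_uuu = 289.6, S_uud = 129.8, S_udd = 58.2, S_ddd = 26.09
Terminal payoffs (S − K): max(172.6, 0) = 172.6, max(12.83, 0) = 12.83, max(-58.8, 0) = 0, max(-90.91, 0) = 0
Node uu (S = 199.7): V_uu = 1/1.03·[0.4750·172.6194 + 0.5250·12.8294] = 86.1453
Node ud (S = 89.54): V_ud = 1/1.03·[0.4750·12.8294 + 0.5250·0.0000] = 5.9165
Node dd (S = 40.14): V_dd = 1/1.03·[0.4750·0.0000 + 0.5250·0.0000] = 0.0000
Node u (S = 137.8): V_u = 1/1.03·[0.4750·86.1453 + 0.5250·5.9165] = 42.7429
Node d (S = 61.75): V_d = 1/1.03·[0.4750·5.9165 + 0.5250·0.0000] = 2.7285
Node 0 (S = 95): V_0 = 1/1.03·[0.4750·42.7429 + 0.5250·2.7285] = 21.1022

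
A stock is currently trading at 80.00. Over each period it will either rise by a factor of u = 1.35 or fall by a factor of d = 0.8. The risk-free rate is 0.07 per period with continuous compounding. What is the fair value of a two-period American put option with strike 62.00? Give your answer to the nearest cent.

Risk-neutral probability p = (e^0.07 − 0.8)/(1.35 − 0.8) = 0.2725/0.5500 = 0.4955
Terminal stock prices: S_uu = 145.8, S_ud = 86.4, S_dd = 51.2
Terminal payoffs (K − S): max(-83.8, 0) = 0, max(-24.4, 0) = 0, max(10.8, 0) = 10.8
Node u (S = 108): continuation = e^(−0.07)·[0.4955·0.0000 + 0.5045·0.0000] = 0.0000; exercise value = 0.0000 ≤ continuation, so V_u = 0.0000
Node d (S = 64): continuation = e^(−0.07)·[0.4955·0.0000 + 0.5045·10.8000] = 5.0805; exercise value = 0.0000 ≤ continuation, so V_d = 5.0805
Node 0 (S = 80): continuation = e^(−0.07)·[0.4955·0.0000 + 0.5045·5.0805] = 2.3900; exercise value = 0.0000 ≤ continuation, so V_0 = 2.3900

2.39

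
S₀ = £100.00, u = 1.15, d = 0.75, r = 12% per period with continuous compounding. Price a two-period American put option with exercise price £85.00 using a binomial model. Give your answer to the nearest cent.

£0.50

Risk-neutral probability p = (e^0.12 − 0.75)/(1.15 − 0.75) = 0.3775/0.4000 = 0.9437
Terminal stock prices: S_uu = 132.2, S_ud = 86.25, S_dd = 56.25
Terminal payoffs (K − S): max(-47.25, 0) = 0, max(-1.25, 0) = 0, max(28.75, 0) = 28.75
Node u (S = 115): continuation = e^(−0.12)·[0.9437·0.0000 + 0.0563·0.0000] = 0.0000; exercise value = 0.0000 ≤ continuation, so V_u = 0.0000
Node d (S = 75): continuation = e^(−0.12)·[0.9437·0.0000 + 0.0563·28.7500] = 1.4345; exercise value = 10.0000 > continuation, so V_d = 10.0000 (exercise)
Node 0 (S = 100): continuation = e^(−0.12)·[0.9437·0.0000 + 0.0563·10.0000] = 0.4990; exercise value = 0.0000 ≤ continuation, so V_0 = 0.4990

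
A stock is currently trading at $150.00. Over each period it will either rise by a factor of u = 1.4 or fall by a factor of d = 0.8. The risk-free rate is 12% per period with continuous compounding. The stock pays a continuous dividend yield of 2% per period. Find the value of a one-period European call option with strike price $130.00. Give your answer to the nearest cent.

Per-period risk-free factor R = e^0.12 = 1.1275; dividend-adjusted growth = e^(0.12−0.02) = 1.1052.
Risk-neutral probability p = (1.1052 − 0.8)/(1.4 − 0.8) = 0.3052/0.6000 = 0.5086
Terminal stock prices: S_u = 210, S_d = 120
Terminal payoffs (S − K): max(80, 0) = 80, max(-10, 0) = 0
Node 0 (S = 150): V_0 = e^(−0.12)·[0.5086·80.0000 + 0.4914·0.0000] = 36.0883

$36.09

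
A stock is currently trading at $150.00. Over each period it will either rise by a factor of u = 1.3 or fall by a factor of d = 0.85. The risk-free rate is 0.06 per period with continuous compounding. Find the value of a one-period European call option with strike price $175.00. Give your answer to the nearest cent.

$8.87

Risk-neutral probability p = (e^0.06 − 0.85)/(1.3 − 0.85) = 0.2118/0.4500 = 0.4707
Terminal stock prices: S_u = 195, S_d = 127.5
Terminal payoffs (S − K): max(20, 0) = 20, max(-47.5, 0) = 0
Node 0 (S = 150): V_0 = e^(−0.06)·[0.4707·20.0000 + 0.5293·0.0000] = 8.8667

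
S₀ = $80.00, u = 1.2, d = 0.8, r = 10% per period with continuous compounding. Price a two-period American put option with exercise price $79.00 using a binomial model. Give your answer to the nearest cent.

Risk-neutral probability p = (e^0.1 − 0.8)/(1.2 − 0.8) = 0.3052/0.4000 = 0.7629
Terminal stock prices: S_uu = 115.2, S_ud = 76.8, S_dd = 51.2
Terminal payoffs (K − S): max(-36.2, 0) = 0, max(2.2, 0) = 2.2, max(27.8, 0) = 27.8
Node u (S = 96): continuation = e^(−0.1)·[0.7629·0.0000 + 0.2371·2.2000] = 0.4719; exercise value = 0.0000 ≤ continuation, so V_u = 0.4719
Node d (S = 64): continuation = e^(−0.1)·[0.7629·2.2000 + 0.2371·27.8000] = 7.4822; exercise value = 15.0000 > continuation, so V_d = 15.0000 (exercise)
Node 0 (S = 80): continuation = e^(−0.1)·[0.7629·0.4719 + 0.2371·15.0000] = 3.5435; exercise value = 0.0000 ≤ continuation, so V_0 = 3.5435

$3.54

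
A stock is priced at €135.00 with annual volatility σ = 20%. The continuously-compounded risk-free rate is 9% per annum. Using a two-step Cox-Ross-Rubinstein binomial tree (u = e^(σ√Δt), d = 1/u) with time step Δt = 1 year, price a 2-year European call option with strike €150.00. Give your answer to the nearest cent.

€20.09

CRR parameters: u = e^(σ√Δt) = e^(0.2·√1) = 1.2214, d = 1/u = 0.8187
Per-period rate: rΔt = 0.09·1 = 0.09, so R = e^0.09 = 1.0942
Risk-neutral probability p = (e^0.09 − 0.8187)/(1.2214 − 0.8187) = 0.2754/0.4027 = 0.6840
Terminal stock prices: S_uu = 201.4, S_ud = 135, S_dd = 90.49
Terminal payoffs (S − K): max(51.4, 0) = 51.4, max(-15, 0) = 0, max(-59.51, 0) = 0
Node u (S = 164.9): V_u = e^(−0.09)·[0.6840·51.3963 + 0.3160·0.0000] = 32.1312
Node d (S = 110.5): V_d = e^(−0.09)·[0.6840·0.0000 + 0.3160·0.0000] = 0.0000
Node 0 (S = 135): V_0 = e^(−0.09)·[0.6840·32.1312 + 0.3160·0.0000] = 20.0873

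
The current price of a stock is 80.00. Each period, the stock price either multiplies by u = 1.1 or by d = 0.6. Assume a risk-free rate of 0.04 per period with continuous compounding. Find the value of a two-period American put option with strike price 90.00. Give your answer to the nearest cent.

10.00

Risk-neutral probability p = (e^0.04 − 0.6)/(1.1 − 0.6) = 0.4408/0.5000 = 0.8816
Terminal stock prices: S_uu = 96.8, S_ud = 52.8, S_dd = 28.8
Terminal payoffs (K − S): max(-6.8, 0) = 0, max(37.2, 0) = 37.2, max(61.2, 0) = 61.2
Node u (S = 88): continuation = e^(−0.04)·[0.8816·0.0000 + 0.1184·37.2000] = 4.2310; exercise value = 2.0000 ≤ continuation, so V_u = 4.2310
Node d (S = 48): continuation = e^(−0.04)·[0.8816·37.2000 + 0.1184·61.2000] = 38.4710; exercise value = 42.0000 > continuation, so V_d = 42.0000 (exercise)
Node 0 (S = 80): continuation = e^(−0.04)·[0.8816·4.2310 + 0.1184·42.0000] = 8.3608; exercise value = 10.0000 > continuation, so V_0 = 10.0000 (exercise)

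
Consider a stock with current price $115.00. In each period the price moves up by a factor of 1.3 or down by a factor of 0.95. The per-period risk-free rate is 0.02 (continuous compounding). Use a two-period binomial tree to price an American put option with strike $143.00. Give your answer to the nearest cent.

Risk-neutral probability p = (e^0.02 − 0.95)/(1.3 − 0.95) = 0.0702/0.3500 = 0.2006
Terminal stock prices: S_uu = 194.4, S_ud = 142, S_dd = 103.8
Terminal payoffs (K − S): max(-51.35, 0) = 0, max(0.975, 0) = 0.975, max(39.21, 0) = 39.21
Node u (S = 149.5): continuation = e^(−0.02)·[0.2006·0.0000 + 0.7994·0.9750] = 0.7640; exercise value = 0.0000 ≤ continuation, so V_u = 0.7640
Node d (S = 109.2): continuation = e^(−0.02)·[0.2006·0.9750 + 0.7994·39.2125] = 30.9184; exercise value = 33.7500 > continuation, so V_d = 33.7500 (exercise)
Node 0 (S = 115): continuation = e^(−0.02)·[0.2006·0.7640 + 0.7994·33.7500] = 26.5965; exercise value = 28.0000 > continuation, so V_0 = 28.0000 (exercise)

$28.00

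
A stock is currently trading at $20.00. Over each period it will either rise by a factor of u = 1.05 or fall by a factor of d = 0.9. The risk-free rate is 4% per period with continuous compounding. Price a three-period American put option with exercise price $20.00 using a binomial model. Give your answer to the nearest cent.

Risk-neutral probability p = (e^0.04 − 0.9)/(1.05 − 0.9) = 0.1408/0.1500 = 0.9387
Terminal stock prices: S_uuu = 23.15, S_uud = 19.85, S_udd = 17.01, S_ddd = 14.58
Terminal payoffs (K − S): max(-3.153, 0) = 0, max(0.155, 0) = 0.155, max(2.99, 0) = 2.99, max(5.42, 0) = 5.42
Node uu (S = 22.05): continuation = e^(−0.04)·[0.9387·0.0000 + 0.0613·0.1550] = 0.0091; exercise value = 0.0000 ≤ continuation, so V_uu = 0.0091
Node ud (S = 18.9): continuation = e^(−0.04)·[0.9387·0.1550 + 0.0613·2.9900] = 0.3158; exercise value = 1.1000 > continuation, so V_ud = 1.1000 (exercise)
Node dd (S = 16.2): continuation = e^(−0.04)·[0.9387·2.9900 + 0.0613·5.4200] = 3.0158; exercise value = 3.8000 > continuation, so V_dd = 3.8000 (exercise)
Node u (S = 21): continuation = e^(−0.04)·[0.9387·0.0091 + 0.0613·1.1000] = 0.0730; exercise value = 0.0000 ≤ continuation, so V_u = 0.0730
Node d (S = 18): continuation = e^(−0.04)·[0.9387·1.1000 + 0.0613·3.8000] = 1.2158; exercise value = 2.0000 > continuation, so V_d = 2.0000 (exercise)
Node 0 (S = 20): continuation = e^(−0.04)·[0.9387·0.0730 + 0.0613·2.0000] = 0.1835; exercise value = 0.0000 ≤ continuation, so V_0 = 0.1835

$0.18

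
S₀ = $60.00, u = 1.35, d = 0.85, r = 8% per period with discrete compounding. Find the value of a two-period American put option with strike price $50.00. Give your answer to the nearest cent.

Risk-neutral probability p = (1 + 0.08 − 0.85)/(1.35 − 0.85) = 0.2300/0.5000 = 0.4600
Terminal stock prices: S_uu = 109.4, S_ud = 68.85, S_dd = 43.35
Terminal payoffs (K − S): max(-59.35, 0) = 0, max(-18.85, 0) = 0, max(6.65, 0) = 6.65
Node u (S = 81): continuation = 1/1.08·[0.4600·0.0000 + 0.5400·0.0000] = 0.0000; exercise value = 0.0000 ≤ continuation, so V_u = 0.0000
Node d (S = 51): continuation = 1/1.08·[0.4600·0.0000 + 0.5400·6.6500] = 3.3250; exercise value = 0.0000 ≤ continuation, so V_d = 3.3250
Node 0 (S = 60): continuation = 1/1.08·[0.4600·0.0000 + 0.5400·3.3250] = 1.6625; exercise value = 0.0000 ≤ continuation, so V_0 = 1.6625

$1.66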